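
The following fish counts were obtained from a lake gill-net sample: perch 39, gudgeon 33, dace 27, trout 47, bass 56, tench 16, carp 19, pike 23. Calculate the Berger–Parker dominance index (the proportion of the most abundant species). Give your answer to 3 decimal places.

Total N = 39+33+27+47+56+16+19+23 = 260, so the proportions are 0.15, 0.12692, 0.10385, 0.18077, 0.21538, 0.06154, 0.07308, 0.08846 (working shown to 5 dp, full precision carried).
The largest proportion is 0.21538, i.e. d = 0.215 to 3 decimal places.

0.215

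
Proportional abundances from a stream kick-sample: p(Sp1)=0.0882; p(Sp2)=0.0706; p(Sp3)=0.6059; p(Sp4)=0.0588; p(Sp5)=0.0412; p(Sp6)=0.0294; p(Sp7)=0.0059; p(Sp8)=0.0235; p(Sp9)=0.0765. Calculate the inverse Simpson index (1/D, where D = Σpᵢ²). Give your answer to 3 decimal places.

2.549

D = 0.0882² + 0.0706² + 0.6059² + 0.0588² + 0.0412² + 0.0294² + 0.0059² + 0.0235² + 0.0765² = 0.007779 + 0.004984 + 0.367115 + 0.003457 + 0.001697 + 0.000864 + 0.000035 + 0.000552 + 0.005852 = 0.392337 (working shown to 6 dp, full precision carried).
So 1/D = 2.54883, i.e. 2.549 to 3 decimal places.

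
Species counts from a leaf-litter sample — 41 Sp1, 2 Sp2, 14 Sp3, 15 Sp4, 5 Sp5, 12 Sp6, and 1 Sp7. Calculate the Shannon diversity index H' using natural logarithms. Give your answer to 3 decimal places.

Total N = 41+2+14+15+5+12+1 = 90, so the proportions are 0.45556, 0.02222, 0.15556, 0.16667, 0.05556, 0.13333, 0.01111 (working shown to 5 dp, full precision carried).
Each pᵢ ln pᵢ term: 0.45556×(-0.78624)=-0.35817, 0.02222×(-3.80666)=-0.08459, 0.15556×(-1.86075)=-0.28945, 0.16667×(-1.79176)=-0.29863, 0.05556×(-2.89037)=-0.16058, 0.13333×(-2.01490)=-0.26865, 0.01111×(-4.49981)=-0.05000.
Sum = -1.51007, so H' = 1.510.

1.510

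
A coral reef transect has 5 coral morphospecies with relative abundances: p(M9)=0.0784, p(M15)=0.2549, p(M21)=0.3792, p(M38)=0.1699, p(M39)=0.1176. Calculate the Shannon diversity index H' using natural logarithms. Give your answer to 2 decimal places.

1.47

Each pᵢ ln pᵢ term (working shown to 4 dp, full precision carried): 0.0784×(-2.5459)=-0.1996, 0.2549×(-1.3669)=-0.3484, 0.3792×(-0.9697)=-0.3677, 0.1699×(-1.7725)=-0.3012, 0.1176×(-2.1405)=-0.2517.
Sum = -1.4686, so H' = 1.47.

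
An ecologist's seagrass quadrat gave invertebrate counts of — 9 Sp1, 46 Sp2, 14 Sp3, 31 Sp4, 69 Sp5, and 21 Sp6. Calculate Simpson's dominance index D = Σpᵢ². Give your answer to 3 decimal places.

Total N = 9+46+14+31+69+21 = 190, so the proportions are 0.04737, 0.24211, 0.07368, 0.16316, 0.36316, 0.11053 (working shown to 5 dp, full precision carried).
D = 0.04737² + 0.24211² + 0.07368² + 0.16316² + 0.36316² + 0.11053² = 0.00224 + 0.05861 + 0.00543 + 0.02662 + 0.13188 + 0.01222 = 0.23701.
To 3 decimal places, D = 0.237.

0.237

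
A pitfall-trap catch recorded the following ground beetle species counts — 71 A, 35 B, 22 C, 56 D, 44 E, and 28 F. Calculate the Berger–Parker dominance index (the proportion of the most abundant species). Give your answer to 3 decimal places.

Total N = 71+35+22+56+44+28 = 256, so the proportions are 0.27734, 0.13672, 0.08594, 0.21875, 0.17188, 0.10938 (working shown to 5 dp, full precision carried).
The largest proportion is 0.27734, i.e. d = 0.277 to 3 decimal places.

0.277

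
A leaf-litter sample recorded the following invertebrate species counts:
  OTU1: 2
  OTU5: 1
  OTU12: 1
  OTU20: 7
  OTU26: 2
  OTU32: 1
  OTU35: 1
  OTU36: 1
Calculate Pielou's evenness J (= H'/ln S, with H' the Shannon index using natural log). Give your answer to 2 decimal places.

Total N = 2+1+1+7+2+1+1+1 = 16, so the proportions are 0.125, 0.0625, 0.0625, 0.4375, 0.125, 0.0625, 0.0625, 0.0625 (working shown to 4 dp, full precision carried).
H' = −Σ pᵢ ln pᵢ = −((-0.2599) + (-0.1733) + (-0.1733) + (-0.3617) + (-0.2599) + (-0.1733) + (-0.1733) + (-0.1733)) = 1.7480.
With S = 8 species, ln S = 2.0794, so J = 1.7480/2.0794 = 0.8406, i.e. 0.84 to 2 decimal places.

0.84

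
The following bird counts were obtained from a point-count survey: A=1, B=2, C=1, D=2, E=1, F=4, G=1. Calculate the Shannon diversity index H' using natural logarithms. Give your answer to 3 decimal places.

Total N = 1+2+1+2+1+4+1 = 12, so the proportions are 0.08333, 0.16667, 0.08333, 0.16667, 0.08333, 0.33333, 0.08333 (working shown to 5 dp, full precision carried).
Each pᵢ ln pᵢ term: 0.08333×(-2.48491)=-0.20708, 0.16667×(-1.79176)=-0.29863, 0.08333×(-2.48491)=-0.20708, 0.16667×(-1.79176)=-0.29863, 0.08333×(-2.48491)=-0.20708, 0.33333×(-1.09861)=-0.36620, 0.08333×(-2.48491)=-0.20708.
Sum = -1.79176, so H' = 1.792.

1.792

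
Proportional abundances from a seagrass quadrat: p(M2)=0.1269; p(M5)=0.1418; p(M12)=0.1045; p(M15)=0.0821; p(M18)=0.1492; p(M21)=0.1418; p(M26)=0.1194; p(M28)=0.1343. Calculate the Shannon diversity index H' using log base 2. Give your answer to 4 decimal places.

2.9783

Each pᵢ log₂ pᵢ term (working shown to 6 dp, full precision carried): 0.1269×(-2.978236)=-0.377938, 0.1418×(-2.818071)=-0.399602, 0.1045×(-3.258425)=-0.340505, 0.0821×(-3.606474)=-0.296092, 0.1492×(-2.744681)=-0.409506, 0.1418×(-2.818071)=-0.399602, 0.1194×(-3.066125)=-0.366095, 0.1343×(-2.896469)=-0.388996.
Sum = -2.978337, so H' = 2.9783.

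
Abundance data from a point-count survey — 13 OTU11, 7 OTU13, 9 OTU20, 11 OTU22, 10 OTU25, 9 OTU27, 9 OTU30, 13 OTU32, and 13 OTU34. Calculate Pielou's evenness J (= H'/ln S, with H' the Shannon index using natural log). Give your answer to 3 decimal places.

0.991

Total N = 13+7+9+11+10+9+9+13+13 = 94, so the proportions are 0.1383, 0.07447, 0.09574, 0.11702, 0.10638, 0.09574, 0.09574, 0.1383, 0.1383 (working shown to 5 dp, full precision carried).
H' = −Σ pᵢ ln pᵢ = −((-0.27360) + (-0.19342) + (-0.22462) + (-0.25106) + (-0.23837) + (-0.22462) + (-0.22462) + (-0.27360) + (-0.27360)) = 2.17753.
With S = 9 species, ln S = 2.19722, so J = 2.17753/2.19722 = 0.99104, i.e. 0.991 to 3 decimal places.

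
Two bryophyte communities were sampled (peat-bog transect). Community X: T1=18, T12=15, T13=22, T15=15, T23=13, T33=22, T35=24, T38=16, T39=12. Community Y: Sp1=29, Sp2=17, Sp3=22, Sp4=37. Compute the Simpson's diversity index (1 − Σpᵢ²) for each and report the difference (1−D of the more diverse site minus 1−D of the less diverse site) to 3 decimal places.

Community X: N=157, proportions 0.1146497, 0.0955414, 0.1401274, 0.0955414, 0.0828025, 0.1401274, 0.1528662, 0.1019108, 0.0764331, giving 1−D = 0.8828756 (working shown to 7 dp, full precision carried).
Community Y: N=105, proportions 0.2761905, 0.1619048, 0.2095238, 0.352381, giving 1−D = 0.7294331.
Difference = |0.8828756 − 0.7294331| = 0.1534425, i.e. 0.153 to 3 decimal places.

0.153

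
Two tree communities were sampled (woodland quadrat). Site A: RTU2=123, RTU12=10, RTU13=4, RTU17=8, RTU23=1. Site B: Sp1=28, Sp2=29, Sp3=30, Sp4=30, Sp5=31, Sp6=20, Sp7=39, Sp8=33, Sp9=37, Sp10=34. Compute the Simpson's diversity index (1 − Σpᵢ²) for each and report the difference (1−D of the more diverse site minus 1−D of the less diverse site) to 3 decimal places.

0.616

Site A: N=146, proportions 0.84247, 0.06849, 0.0274, 0.05479, 0.00685, giving 1−D = 0.28176 (working shown to 5 dp, full precision carried).
Site B: N=311, proportions 0.09003, 0.09325, 0.09646, 0.09646, 0.09968, 0.06431, 0.1254, 0.10611, 0.11897, 0.10932, giving 1−D = 0.89743.
Difference = |0.28176 − 0.89743| = 0.61567, i.e. 0.616 to 3 decimal places.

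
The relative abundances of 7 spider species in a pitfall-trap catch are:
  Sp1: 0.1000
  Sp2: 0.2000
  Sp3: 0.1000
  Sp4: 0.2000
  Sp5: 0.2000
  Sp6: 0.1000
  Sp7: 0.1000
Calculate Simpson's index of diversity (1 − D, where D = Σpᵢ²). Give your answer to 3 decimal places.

D = 0.1² + 0.2² + 0.1² + 0.2² + 0.2² + 0.1² + 0.1² = 0.01000 + 0.04000 + 0.01000 + 0.04000 + 0.04000 + 0.01000 + 0.01000 = 0.16000 (working shown to 5 dp, full precision carried).
So 1 − D = 0.84000, i.e. 0.840 to 3 decimal places.

0.840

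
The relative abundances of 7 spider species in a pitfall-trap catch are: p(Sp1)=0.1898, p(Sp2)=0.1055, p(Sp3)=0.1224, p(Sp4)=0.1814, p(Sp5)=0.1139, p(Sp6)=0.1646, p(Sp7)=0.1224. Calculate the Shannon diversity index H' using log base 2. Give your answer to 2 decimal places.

Each pᵢ log₂ pᵢ term (working shown to 4 dp, full precision carried): 0.1898×(-2.3974)=-0.4550, 0.1055×(-3.2447)=-0.3423, 0.1224×(-3.0303)=-0.3709, 0.1814×(-2.4628)=-0.4467, 0.1139×(-3.1342)=-0.3570, 0.1646×(-2.6030)=-0.4284, 0.1224×(-3.0303)=-0.3709.
Sum = -2.7713, so H' = 2.77.

2.77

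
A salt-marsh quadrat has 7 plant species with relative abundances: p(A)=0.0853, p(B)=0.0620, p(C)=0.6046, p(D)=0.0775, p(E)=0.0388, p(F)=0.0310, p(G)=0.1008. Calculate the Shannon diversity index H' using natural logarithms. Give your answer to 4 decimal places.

Each pᵢ ln pᵢ term (working shown to 6 dp, full precision carried): 0.0853×(-2.461581)=-0.209973, 0.062×(-2.780621)=-0.172398, 0.6046×(-0.503188)=-0.304228, 0.0775×(-2.557477)=-0.198204, 0.0388×(-3.249335)=-0.126074, 0.031×(-3.473768)=-0.107687, 0.1008×(-2.294617)=-0.231297.
Sum = -1.349862, so H' = 1.3499.

1.3499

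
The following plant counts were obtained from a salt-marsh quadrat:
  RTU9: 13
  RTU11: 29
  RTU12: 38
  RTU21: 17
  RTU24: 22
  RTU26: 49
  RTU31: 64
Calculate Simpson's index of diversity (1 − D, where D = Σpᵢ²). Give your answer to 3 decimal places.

Total N = 13+29+38+17+22+49+64 = 232, so the proportions are 0.05603, 0.125, 0.16379, 0.07328, 0.09483, 0.21121, 0.27586 (working shown to 5 dp, full precision carried).
D = 0.05603² + 0.125² + 0.16379² + 0.07328² + 0.09483² + 0.21121² + 0.27586² = 0.00314 + 0.01562 + 0.02683 + 0.00537 + 0.00899 + 0.04461 + 0.07610 = 0.18066.
So 1 − D = 0.81934, i.e. 0.819 to 3 decimal places.

0.819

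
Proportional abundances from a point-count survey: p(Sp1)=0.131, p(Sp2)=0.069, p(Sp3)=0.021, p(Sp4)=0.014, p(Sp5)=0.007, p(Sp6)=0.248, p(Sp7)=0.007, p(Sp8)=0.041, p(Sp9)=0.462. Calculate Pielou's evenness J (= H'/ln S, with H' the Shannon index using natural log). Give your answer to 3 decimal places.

0.680

H' = −Σ pᵢ ln pᵢ = −((-0.26627) + (-0.18448) + (-0.08113) + (-0.05976) + (-0.03473) + (-0.34579) + (-0.03473) + (-0.13096) + (-0.35675)) = 1.49461 (working shown to 5 dp, full precision carried).
With S = 9 species, ln S = 2.19722, so J = 1.49461/2.19722 = 0.68023, i.e. 0.680 to 3 decimal places.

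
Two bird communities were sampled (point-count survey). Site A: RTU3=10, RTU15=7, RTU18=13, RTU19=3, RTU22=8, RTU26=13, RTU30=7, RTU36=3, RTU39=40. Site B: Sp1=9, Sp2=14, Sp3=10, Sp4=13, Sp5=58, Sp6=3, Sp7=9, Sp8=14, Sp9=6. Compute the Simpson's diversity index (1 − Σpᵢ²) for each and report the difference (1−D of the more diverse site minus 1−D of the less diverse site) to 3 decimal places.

Site A: N=104, proportions 0.09615, 0.06731, 0.125, 0.02885, 0.07692, 0.125, 0.06731, 0.02885, 0.38462, giving 1−D = 0.79493 (working shown to 5 dp, full precision carried).
Site B: N=136, proportions 0.06618, 0.10294, 0.07353, 0.09559, 0.42647, 0.02206, 0.06618, 0.10294, 0.04412, giving 1−D = 0.77119.
Difference = |0.79493 − 0.77119| = 0.02374, i.e. 0.024 to 3 decimal places.

0.024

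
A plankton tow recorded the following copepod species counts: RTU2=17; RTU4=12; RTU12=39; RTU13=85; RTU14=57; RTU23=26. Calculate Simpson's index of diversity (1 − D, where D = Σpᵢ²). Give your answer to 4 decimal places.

0.7647

Total N = 17+12+39+85+57+26 = 236, so the proportions are 0.072034, 0.050847, 0.165254, 0.360169, 0.241525, 0.110169 (working shown to 6 dp, full precision carried).
D = 0.072034² + 0.050847² + 0.165254² + 0.360169² + 0.241525² + 0.110169² = 0.005189 + 0.002585 + 0.027309 + 0.129722 + 0.058335 + 0.012137 = 0.235277.
So 1 − D = 0.764723, i.e. 0.7647 to 4 decimal places.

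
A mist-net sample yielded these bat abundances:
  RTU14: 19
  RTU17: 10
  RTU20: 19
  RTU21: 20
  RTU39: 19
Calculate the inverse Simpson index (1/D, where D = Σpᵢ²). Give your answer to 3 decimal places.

Total N = 19+10+19+20+19 = 87, so the proportions are 0.2183908, 0.1149425, 0.2183908, 0.2298851, 0.2183908 (working shown to 7 dp, full precision carried).
D = 0.2183908² + 0.1149425² + 0.2183908² + 0.2298851² + 0.2183908² = 0.0476945 + 0.0132118 + 0.0476945 + 0.0528471 + 0.0476945 = 0.2091426.
So 1/D = 4.78143, i.e. 4.781 to 3 decimal places.

4.781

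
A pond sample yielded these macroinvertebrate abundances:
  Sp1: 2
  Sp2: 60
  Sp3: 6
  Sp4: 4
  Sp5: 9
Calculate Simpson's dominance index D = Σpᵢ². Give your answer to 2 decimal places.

Total N = 2+60+6+4+9 = 81, so the proportions are 0.0247, 0.7407, 0.0741, 0.0494, 0.1111 (working shown to 4 dp, full precision carried).
D = 0.0247² + 0.7407² + 0.0741² + 0.0494² + 0.1111² = 0.0006 + 0.5487 + 0.0055 + 0.0024 + 0.0123 = 0.5696.
To 2 decimal places, D = 0.57.

0.57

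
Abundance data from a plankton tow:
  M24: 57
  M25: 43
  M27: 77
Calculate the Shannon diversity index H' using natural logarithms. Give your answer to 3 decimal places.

Total N = 57+43+77 = 177, so the proportions are 0.32203, 0.24294, 0.43503 (working shown to 5 dp, full precision carried).
Each pᵢ ln pᵢ term: 0.32203×(-1.13310)=-0.36490, 0.24294×(-1.41495)=-0.34374, 0.43503×(-0.83234)=-0.36209.
Sum = -1.07073, so H' = 1.071.

1.071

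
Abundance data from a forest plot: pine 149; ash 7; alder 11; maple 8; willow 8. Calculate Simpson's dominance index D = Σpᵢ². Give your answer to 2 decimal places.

0.67

Total N = 149+7+11+8+8 = 183, so the proportions are 0.8142, 0.0383, 0.0601, 0.0437, 0.0437 (working shown to 4 dp, full precision carried).
D = 0.8142² + 0.0383² + 0.0601² + 0.0437² + 0.0437² = 0.6629 + 0.0015 + 0.0036 + 0.0019 + 0.0019 = 0.6718.
To 2 decimal places, D = 0.67.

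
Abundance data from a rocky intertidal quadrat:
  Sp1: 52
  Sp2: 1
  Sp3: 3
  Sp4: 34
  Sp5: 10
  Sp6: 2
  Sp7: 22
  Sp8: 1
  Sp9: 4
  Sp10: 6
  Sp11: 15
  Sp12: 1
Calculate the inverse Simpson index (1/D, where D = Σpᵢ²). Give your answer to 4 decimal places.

4.8134

Total N = 52+1+3+34+10+2+22+1+4+6+15+1 = 151, so the proportions are 0.34437086, 0.00662252, 0.01986755, 0.22516556, 0.06622517, 0.01324503, 0.14569536, 0.00662252, 0.02649007, 0.0397351, 0.09933775, 0.00662252 (working shown to 8 dp, full precision carried).
D = 0.34437086² + 0.00662252² + 0.01986755² + 0.22516556² + 0.06622517² + 0.01324503² + 0.14569536² + 0.00662252² + 0.02649007² + 0.0397351² + 0.09933775² + 0.00662252² = 0.11859129 + 0.00004386 + 0.00039472 + 0.05069953 + 0.00438577 + 0.00017543 + 0.02122714 + 0.00004386 + 0.00070172 + 0.00157888 + 0.00986799 + 0.00004386 = 0.20775405.
So 1/D = 4.813384, i.e. 4.8134 to 4 decimal places.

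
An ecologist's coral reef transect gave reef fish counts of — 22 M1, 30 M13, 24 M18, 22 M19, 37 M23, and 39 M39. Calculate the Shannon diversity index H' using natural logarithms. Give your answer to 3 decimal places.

1.764

Total N = 22+30+24+22+37+39 = 174, so the proportions are 0.12644, 0.17241, 0.13793, 0.12644, 0.21264, 0.22414 (working shown to 5 dp, full precision carried).
Each pᵢ ln pᵢ term: 0.12644×(-2.06801)=-0.26147, 0.17241×(-1.75786)=-0.30308, 0.13793×(-1.98100)=-0.27324, 0.12644×(-2.06801)=-0.26147, 0.21264×(-1.54814)=-0.32920, 0.22414×(-1.49549)=-0.33520.
Sum = -1.76366, so H' = 1.764.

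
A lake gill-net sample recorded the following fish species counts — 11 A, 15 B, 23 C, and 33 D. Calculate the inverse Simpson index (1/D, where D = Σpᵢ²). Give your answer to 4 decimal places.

3.4236

Total N = 11+15+23+33 = 82, so the proportions are 0.13414634, 0.18292683, 0.2804878, 0.40243902 (working shown to 8 dp, full precision carried).
D = 0.13414634² + 0.18292683² + 0.2804878² + 0.40243902² = 0.01799524 + 0.03346222 + 0.07867341 + 0.16195717 = 0.29208804.
So 1/D = 3.423625, i.e. 3.4236 to 4 decimal places.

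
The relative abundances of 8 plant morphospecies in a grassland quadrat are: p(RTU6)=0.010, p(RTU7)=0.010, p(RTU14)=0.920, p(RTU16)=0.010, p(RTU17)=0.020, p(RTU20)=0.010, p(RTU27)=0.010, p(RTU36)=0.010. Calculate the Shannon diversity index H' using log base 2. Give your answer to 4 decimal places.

0.6222

Each pᵢ log₂ pᵢ term (working shown to 6 dp, full precision carried): 0.01×(-6.643856)=-0.066439, 0.01×(-6.643856)=-0.066439, 0.92×(-0.120294)=-0.110671, 0.01×(-6.643856)=-0.066439, 0.02×(-5.643856)=-0.112877, 0.01×(-6.643856)=-0.066439, 0.01×(-6.643856)=-0.066439, 0.01×(-6.643856)=-0.066439.
Sum = -0.622179, so H' = 0.6222.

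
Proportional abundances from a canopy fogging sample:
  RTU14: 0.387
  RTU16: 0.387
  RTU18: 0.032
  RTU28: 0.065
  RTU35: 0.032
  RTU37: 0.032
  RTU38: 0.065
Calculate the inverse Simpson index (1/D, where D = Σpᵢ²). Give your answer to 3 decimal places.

3.215

D = 0.387² + 0.387² + 0.032² + 0.065² + 0.032² + 0.032² + 0.065² = 0.1497690 + 0.1497690 + 0.0010240 + 0.0042250 + 0.0010240 + 0.0010240 + 0.0042250 = 0.3110600 (working shown to 7 dp, full precision carried).
So 1/D = 3.21481, i.e. 3.215 to 3 decimal places.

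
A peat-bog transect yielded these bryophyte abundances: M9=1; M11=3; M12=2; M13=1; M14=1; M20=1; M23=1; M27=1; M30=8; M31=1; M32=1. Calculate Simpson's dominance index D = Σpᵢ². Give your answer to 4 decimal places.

Total N = 1+3+2+1+1+1+1+1+8+1+1 = 21, so the proportions are 0.047619, 0.142857, 0.095238, 0.047619, 0.047619, 0.047619, 0.047619, 0.047619, 0.380952, 0.047619, 0.047619 (working shown to 6 dp, full precision carried).
D = 0.047619² + 0.142857² + 0.095238² + 0.047619² + 0.047619² + 0.047619² + 0.047619² + 0.047619² + 0.380952² + 0.047619² + 0.047619² = 0.002268 + 0.020408 + 0.009070 + 0.002268 + 0.002268 + 0.002268 + 0.002268 + 0.002268 + 0.145125 + 0.002268 + 0.002268 = 0.192744.
To 4 decimal places, D = 0.1927.

0.1927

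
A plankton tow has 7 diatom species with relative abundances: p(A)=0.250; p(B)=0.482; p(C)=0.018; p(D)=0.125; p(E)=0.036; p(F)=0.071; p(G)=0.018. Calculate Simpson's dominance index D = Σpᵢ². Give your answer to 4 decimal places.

D = 0.25² + 0.482² + 0.018² + 0.125² + 0.036² + 0.071² + 0.018² = 0.062500 + 0.232324 + 0.000324 + 0.015625 + 0.001296 + 0.005041 + 0.000324 = 0.317434 (working shown to 6 dp, full precision carried).
To 4 decimal places, D = 0.3174.

0.3174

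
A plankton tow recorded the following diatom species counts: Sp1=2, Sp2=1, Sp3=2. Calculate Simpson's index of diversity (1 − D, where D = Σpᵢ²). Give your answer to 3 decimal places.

0.640

Total N = 2+1+2 = 5, so the proportions are 0.4, 0.2, 0.4 (working shown to 5 dp, full precision carried).
D = 0.4² + 0.2² + 0.4² = 0.16000 + 0.04000 + 0.16000 = 0.36000.
So 1 − D = 0.64000, i.e. 0.640 to 3 decimal places.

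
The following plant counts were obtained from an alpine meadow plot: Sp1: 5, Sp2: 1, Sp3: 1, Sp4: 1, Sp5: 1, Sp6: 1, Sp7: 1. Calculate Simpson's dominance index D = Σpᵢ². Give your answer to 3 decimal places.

Total N = 5+1+1+1+1+1+1 = 11, so the proportions are 0.45455, 0.09091, 0.09091, 0.09091, 0.09091, 0.09091, 0.09091 (working shown to 5 dp, full precision carried).
D = 0.45455² + 0.09091² + 0.09091² + 0.09091² + 0.09091² + 0.09091² + 0.09091² = 0.20661 + 0.00826 + 0.00826 + 0.00826 + 0.00826 + 0.00826 + 0.00826 = 0.25620.
To 3 decimal places, D = 0.256.

0.256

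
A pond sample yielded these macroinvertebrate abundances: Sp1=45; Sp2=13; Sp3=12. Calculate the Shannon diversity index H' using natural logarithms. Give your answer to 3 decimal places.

Total N = 45+13+12 = 70, so the proportions are 0.64286, 0.18571, 0.17143 (working shown to 5 dp, full precision carried).
Each pᵢ ln pᵢ term: 0.64286×(-0.44183)=-0.28404, 0.18571×(-1.68355)=-0.31266, 0.17143×(-1.76359)=-0.30233.
Sum = -0.89902, so H' = 0.899.

0.899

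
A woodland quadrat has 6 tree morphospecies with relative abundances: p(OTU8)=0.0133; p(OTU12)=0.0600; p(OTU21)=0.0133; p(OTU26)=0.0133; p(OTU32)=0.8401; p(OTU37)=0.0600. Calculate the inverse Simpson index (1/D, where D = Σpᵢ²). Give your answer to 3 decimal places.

1.402

D = 0.0133² + 0.06² + 0.0133² + 0.0133² + 0.8401² + 0.06² = 0.000177 + 0.003600 + 0.000177 + 0.000177 + 0.705768 + 0.003600 = 0.713499 (working shown to 6 dp, full precision carried).
So 1/D = 1.40154, i.e. 1.402 to 3 decimal places.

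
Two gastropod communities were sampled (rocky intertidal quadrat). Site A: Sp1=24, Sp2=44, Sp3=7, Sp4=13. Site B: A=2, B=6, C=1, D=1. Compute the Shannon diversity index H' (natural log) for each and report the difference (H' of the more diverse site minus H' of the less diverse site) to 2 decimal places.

Site A: N=88, proportions 0.2727, 0.5, 0.0795, 0.1477, giving H' = 1.1848 (working shown to 4 dp, full precision carried).
Site B: N=10, proportions 0.2, 0.6, 0.1, 0.1, giving H' = 1.0889.
Difference = |1.1848 − 1.0889| = 0.0959, i.e. 0.10 to 2 decimal places.

0.10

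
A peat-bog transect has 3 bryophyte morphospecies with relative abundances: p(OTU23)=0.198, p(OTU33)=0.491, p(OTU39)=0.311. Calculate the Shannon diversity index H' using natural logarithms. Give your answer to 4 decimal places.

1.0331

Each pᵢ ln pᵢ term (working shown to 6 dp, full precision carried): 0.198×(-1.619488)=-0.320659, 0.491×(-0.711311)=-0.349254, 0.311×(-1.167962)=-0.363236.
Sum = -1.033149, so H' = 1.0331.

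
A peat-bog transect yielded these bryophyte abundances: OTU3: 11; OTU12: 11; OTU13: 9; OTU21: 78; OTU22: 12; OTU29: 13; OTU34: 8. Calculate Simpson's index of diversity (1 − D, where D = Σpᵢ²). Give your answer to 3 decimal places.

0.664

Total N = 11+11+9+78+12+13+8 = 142, so the proportions are 0.07746, 0.07746, 0.06338, 0.5493, 0.08451, 0.09155, 0.05634 (working shown to 5 dp, full precision carried).
D = 0.07746² + 0.07746² + 0.06338² + 0.5493² + 0.08451² + 0.09155² + 0.05634² = 0.00600 + 0.00600 + 0.00402 + 0.30173 + 0.00714 + 0.00838 + 0.00317 = 0.33644.
So 1 − D = 0.66356, i.e. 0.664 to 3 decimal places.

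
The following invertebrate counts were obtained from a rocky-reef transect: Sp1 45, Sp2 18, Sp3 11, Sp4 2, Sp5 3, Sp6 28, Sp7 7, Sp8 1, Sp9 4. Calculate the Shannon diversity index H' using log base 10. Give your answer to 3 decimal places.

0.737

Total N = 45+18+11+2+3+28+7+1+4 = 119, so the proportions are 0.37815, 0.15126, 0.09244, 0.01681, 0.02521, 0.23529, 0.05882, 0.0084, 0.03361 (working shown to 5 dp, full precision carried).
Each pᵢ log₁₀ pᵢ term: 0.37815×(-0.42233)=-0.15971, 0.15126×(-0.82027)=-0.12408, 0.09244×(-1.03415)=-0.09559, 0.01681×(-1.77452)=-0.02982, 0.02521×(-1.59843)=-0.04030, 0.23529×(-0.62839)=-0.14786, 0.05882×(-1.23045)=-0.07238, 0.0084×(-2.07555)=-0.01744, 0.03361×(-1.47349)=-0.04953.
Sum = -0.73670, so H' = 0.737.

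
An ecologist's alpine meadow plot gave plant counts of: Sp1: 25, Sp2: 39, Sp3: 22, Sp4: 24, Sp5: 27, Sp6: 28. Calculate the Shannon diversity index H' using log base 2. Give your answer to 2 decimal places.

2.56

Total N = 25+39+22+24+27+28 = 165, so the proportions are 0.1515, 0.2364, 0.1333, 0.1455, 0.1636, 0.1697 (working shown to 4 dp, full precision carried).
Each pᵢ log₂ pᵢ term: 0.1515×(-2.7225)=-0.4125, 0.2364×(-2.0809)=-0.4919, 0.1333×(-2.9069)=-0.3876, 0.1455×(-2.7814)=-0.4046, 0.1636×(-2.6114)=-0.4273, 0.1697×(-2.5590)=-0.4342.
Sum = -2.5581, so H' = 2.56.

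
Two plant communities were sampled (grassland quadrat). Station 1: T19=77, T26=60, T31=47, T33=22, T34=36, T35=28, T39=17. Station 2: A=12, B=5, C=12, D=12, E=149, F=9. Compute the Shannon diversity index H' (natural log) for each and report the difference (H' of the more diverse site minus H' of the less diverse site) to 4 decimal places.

Station 1: N=287, proportions 0.268293, 0.209059, 0.163763, 0.076655, 0.125436, 0.097561, 0.059233, giving H' = 1.828240 (working shown to 6 dp, full precision carried).
Station 2: N=199, proportions 0.060302, 0.025126, 0.060302, 0.060302, 0.748744, 0.045226, giving H' = 0.957291.
Difference = |1.828240 − 0.957291| = 0.870949, i.e. 0.8709 to 4 decimal places.

0.8709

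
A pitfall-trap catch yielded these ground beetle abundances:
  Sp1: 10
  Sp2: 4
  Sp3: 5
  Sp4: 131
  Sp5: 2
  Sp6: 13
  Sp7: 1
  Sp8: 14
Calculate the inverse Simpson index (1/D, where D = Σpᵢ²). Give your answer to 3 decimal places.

Total N = 10+4+5+131+2+13+1+14 = 180, so the proportions are 0.055556, 0.022222, 0.027778, 0.727778, 0.011111, 0.072222, 0.005556, 0.077778 (working shown to 6 dp, full precision carried).
D = 0.055556² + 0.022222² + 0.027778² + 0.727778² + 0.011111² + 0.072222² + 0.005556² + 0.077778² = 0.003086 + 0.000494 + 0.000772 + 0.529660 + 0.000123 + 0.005216 + 0.000031 + 0.006049 = 0.545432.
So 1/D = 1.83341, i.e. 1.833 to 3 decimal places.

1.833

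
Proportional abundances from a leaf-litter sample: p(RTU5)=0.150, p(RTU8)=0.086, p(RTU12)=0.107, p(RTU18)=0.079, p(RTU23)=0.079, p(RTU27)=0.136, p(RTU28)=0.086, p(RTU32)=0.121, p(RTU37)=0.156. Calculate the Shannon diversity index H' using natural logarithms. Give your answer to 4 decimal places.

Each pᵢ ln pᵢ term (working shown to 6 dp, full precision carried): 0.15×(-1.897120)=-0.284568, 0.086×(-2.453408)=-0.210993, 0.107×(-2.234926)=-0.239137, 0.079×(-2.538307)=-0.200526, 0.079×(-2.538307)=-0.200526, 0.136×(-1.995100)=-0.271334, 0.086×(-2.453408)=-0.210993, 0.121×(-2.111965)=-0.255548, 0.156×(-1.857899)=-0.289832.
Sum = -2.163458, so H' = 2.1635.

2.1635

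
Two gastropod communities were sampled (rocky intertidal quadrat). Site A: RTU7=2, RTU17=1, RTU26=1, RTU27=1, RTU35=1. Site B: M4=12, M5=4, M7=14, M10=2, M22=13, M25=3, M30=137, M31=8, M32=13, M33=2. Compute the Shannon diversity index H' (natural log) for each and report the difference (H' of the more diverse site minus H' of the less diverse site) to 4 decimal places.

Site A: N=6, proportions 0.333333, 0.166667, 0.166667, 0.166667, 0.166667, giving H' = 1.560710 (working shown to 6 dp, full precision carried).
Site B: N=208, proportions 0.057692, 0.019231, 0.067308, 0.009615, 0.0625, 0.014423, 0.658654, 0.038462, 0.0625, 0.009615, giving H' = 1.319553.
Difference = |1.560710 − 1.319553| = 0.241157, i.e. 0.2412 to 4 decimal places.

0.2412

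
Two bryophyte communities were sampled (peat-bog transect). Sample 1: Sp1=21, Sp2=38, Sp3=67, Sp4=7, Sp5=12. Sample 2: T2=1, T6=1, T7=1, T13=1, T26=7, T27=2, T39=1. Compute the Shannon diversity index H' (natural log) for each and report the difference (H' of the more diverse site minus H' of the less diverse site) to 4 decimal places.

0.2270

Sample 1: N=145, proportions 0.14482759, 0.26206897, 0.46206897, 0.04827586, 0.08275862, giving H' = 1.34005856 (working shown to 8 dp, full precision carried).
Sample 2: N=14, proportions 0.07142857, 0.07142857, 0.07142857, 0.07142857, 0.5, 0.14285714, 0.07142857, giving H' = 1.56708123.
Difference = |1.34005856 − 1.56708123| = 0.22702267, i.e. 0.2270 to 4 decimal places.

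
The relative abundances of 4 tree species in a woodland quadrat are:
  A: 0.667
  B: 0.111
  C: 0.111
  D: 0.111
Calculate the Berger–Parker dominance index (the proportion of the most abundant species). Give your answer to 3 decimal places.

0.667

The largest proportion is 0.667, i.e. d = 0.667 to 3 decimal places.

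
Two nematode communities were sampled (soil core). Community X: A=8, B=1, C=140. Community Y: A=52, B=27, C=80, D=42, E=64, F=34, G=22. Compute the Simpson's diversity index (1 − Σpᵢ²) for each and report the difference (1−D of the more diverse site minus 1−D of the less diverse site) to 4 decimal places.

Community X: N=149, proportions 0.053691, 0.006711, 0.939597, giving 1−D = 0.114229 (working shown to 6 dp, full precision carried).
Community Y: N=321, proportions 0.161994, 0.084112, 0.249221, 0.130841, 0.199377, 0.105919, 0.068536, giving 1−D = 0.831785.
Difference = |0.114229 − 0.831785| = 0.717556, i.e. 0.7176 to 4 decimal places.

0.7176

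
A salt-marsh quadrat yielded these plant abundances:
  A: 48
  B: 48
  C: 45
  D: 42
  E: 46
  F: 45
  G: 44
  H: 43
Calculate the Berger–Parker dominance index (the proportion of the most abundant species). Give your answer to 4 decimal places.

0.1330

Total N = 48+48+45+42+46+45+44+43 = 361, so the proportions are 0.132964, 0.132964, 0.124654, 0.116343, 0.127424, 0.124654, 0.121884, 0.119114 (working shown to 6 dp, full precision carried).
The largest proportion is 0.132964, i.e. d = 0.1330 to 4 decimal places.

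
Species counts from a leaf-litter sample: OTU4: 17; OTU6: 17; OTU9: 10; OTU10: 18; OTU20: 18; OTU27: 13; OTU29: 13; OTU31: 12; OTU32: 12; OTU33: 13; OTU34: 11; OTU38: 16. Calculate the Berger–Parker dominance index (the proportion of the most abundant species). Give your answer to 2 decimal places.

0.11

Total N = 17+17+10+18+18+13+13+12+12+13+11+16 = 170, so the proportions are 0.1, 0.1, 0.0588, 0.1059, 0.1059, 0.0765, 0.0765, 0.0706, 0.0706, 0.0765, 0.0647, 0.0941 (working shown to 4 dp, full precision carried).
The largest proportion is 0.1059, i.e. d = 0.11 to 2 decimal places.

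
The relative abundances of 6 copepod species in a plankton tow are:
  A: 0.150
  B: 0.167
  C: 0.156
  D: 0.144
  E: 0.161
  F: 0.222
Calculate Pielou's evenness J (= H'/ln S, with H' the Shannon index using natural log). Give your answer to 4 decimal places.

0.9937

H' = −Σ pᵢ ln pᵢ = −((-0.284568) + (-0.298890) + (-0.289832) + (-0.279064) + (-0.294042) + (-0.334127)) = 1.780524 (working shown to 6 dp, full precision carried).
With S = 6 species, ln S = 1.791759, so J = 1.780524/1.791759 = 0.993729, i.e. 0.9937 to 4 decimal places.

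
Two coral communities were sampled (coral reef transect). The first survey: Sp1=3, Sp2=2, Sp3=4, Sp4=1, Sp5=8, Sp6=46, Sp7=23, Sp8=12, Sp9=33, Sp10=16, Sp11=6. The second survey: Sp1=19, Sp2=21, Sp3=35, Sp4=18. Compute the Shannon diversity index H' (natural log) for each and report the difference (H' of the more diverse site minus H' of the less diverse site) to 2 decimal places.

The first survey: N=154, proportions 0.01948, 0.01299, 0.02597, 0.00649, 0.05195, 0.2987, 0.14935, 0.07792, 0.21429, 0.1039, 0.03896, giving H' = 1.94986 (working shown to 5 dp, full precision carried).
The second survey: N=93, proportions 0.2043, 0.22581, 0.37634, 0.19355, giving H' = 1.34611.
Difference = |1.94986 − 1.34611| = 0.60375, i.e. 0.60 to 2 decimal places.

0.60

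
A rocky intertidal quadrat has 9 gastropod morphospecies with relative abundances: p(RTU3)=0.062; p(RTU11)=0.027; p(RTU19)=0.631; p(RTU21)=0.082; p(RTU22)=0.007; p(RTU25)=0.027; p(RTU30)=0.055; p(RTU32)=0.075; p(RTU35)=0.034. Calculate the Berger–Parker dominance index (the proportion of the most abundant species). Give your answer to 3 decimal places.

0.631

The largest proportion is 0.631, i.e. d = 0.631 to 3 decimal places.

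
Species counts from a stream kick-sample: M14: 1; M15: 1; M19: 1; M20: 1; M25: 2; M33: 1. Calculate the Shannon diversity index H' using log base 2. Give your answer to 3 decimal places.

Total N = 1+1+1+1+2+1 = 7, so the proportions are 0.14286, 0.14286, 0.14286, 0.14286, 0.28571, 0.14286 (working shown to 5 dp, full precision carried).
Each pᵢ log₂ pᵢ term: 0.14286×(-2.80735)=-0.40105, 0.14286×(-2.80735)=-0.40105, 0.14286×(-2.80735)=-0.40105, 0.14286×(-2.80735)=-0.40105, 0.28571×(-1.80735)=-0.51639, 0.14286×(-2.80735)=-0.40105.
Sum = -2.52164, so H' = 2.522.

2.522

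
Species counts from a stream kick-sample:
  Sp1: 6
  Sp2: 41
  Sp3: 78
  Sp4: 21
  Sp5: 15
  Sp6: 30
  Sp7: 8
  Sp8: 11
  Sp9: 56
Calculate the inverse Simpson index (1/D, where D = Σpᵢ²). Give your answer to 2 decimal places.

5.58

Total N = 6+41+78+21+15+30+8+11+56 = 266, so the proportions are 0.022556, 0.154135, 0.293233, 0.078947, 0.056391, 0.112782, 0.030075, 0.041353, 0.210526 (working shown to 6 dp, full precision carried).
D = 0.022556² + 0.154135² + 0.293233² + 0.078947² + 0.056391² + 0.112782² + 0.030075² + 0.041353² + 0.210526² = 0.000509 + 0.023758 + 0.085986 + 0.006233 + 0.003180 + 0.012720 + 0.000905 + 0.001710 + 0.044321 = 0.179320.
So 1/D = 5.5766, i.e. 5.58 to 2 decimal places.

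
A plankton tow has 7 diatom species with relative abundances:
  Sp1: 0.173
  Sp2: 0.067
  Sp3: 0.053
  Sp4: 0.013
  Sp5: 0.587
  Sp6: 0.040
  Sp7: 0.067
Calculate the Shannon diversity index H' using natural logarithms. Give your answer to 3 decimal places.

Each pᵢ ln pᵢ term (working shown to 5 dp, full precision carried): 0.173×(-1.75446)=-0.30352, 0.067×(-2.70306)=-0.18111, 0.053×(-2.93746)=-0.15569, 0.013×(-4.34281)=-0.05646, 0.587×(-0.53273)=-0.31271, 0.04×(-3.21888)=-0.12876, 0.067×(-2.70306)=-0.18111.
Sum = -1.31934, so H' = 1.319.

1.319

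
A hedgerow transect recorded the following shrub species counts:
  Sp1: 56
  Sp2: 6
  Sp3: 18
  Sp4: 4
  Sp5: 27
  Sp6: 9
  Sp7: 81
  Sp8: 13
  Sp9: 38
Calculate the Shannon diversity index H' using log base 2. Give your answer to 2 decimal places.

Total N = 56+6+18+4+27+9+81+13+38 = 252, so the proportions are 0.2222, 0.0238, 0.0714, 0.0159, 0.1071, 0.0357, 0.3214, 0.0516, 0.1508 (working shown to 4 dp, full precision carried).
Each pᵢ log₂ pᵢ term: 0.2222×(-2.1699)=-0.4822, 0.0238×(-5.3923)=-0.1284, 0.0714×(-3.8074)=-0.2720, 0.0159×(-5.9773)=-0.0949, 0.1071×(-3.2224)=-0.3453, 0.0357×(-4.8074)=-0.1717, 0.3214×(-1.6374)=-0.5263, 0.0516×(-4.2768)=-0.2206, 0.1508×(-2.7294)=-0.4116.
Sum = -2.6529, so H' = 2.65.

2.65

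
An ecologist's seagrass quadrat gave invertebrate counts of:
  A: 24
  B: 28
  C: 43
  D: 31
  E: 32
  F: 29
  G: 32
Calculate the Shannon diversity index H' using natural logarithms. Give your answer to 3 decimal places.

Total N = 24+28+43+31+32+29+32 = 219, so the proportions are 0.10959, 0.12785, 0.19635, 0.14155, 0.14612, 0.13242, 0.14612 (working shown to 5 dp, full precision carried).
Each pᵢ ln pᵢ term: 0.10959×(-2.21102)=-0.24230, 0.12785×(-2.05687)=-0.26298, 0.19635×(-1.62787)=-0.31963, 0.14155×(-1.95508)=-0.27675, 0.14612×(-1.92334)=-0.28104, 0.13242×(-2.02178)=-0.26772, 0.14612×(-1.92334)=-0.28104.
Sum = -1.93145, so H' = 1.931.

1.931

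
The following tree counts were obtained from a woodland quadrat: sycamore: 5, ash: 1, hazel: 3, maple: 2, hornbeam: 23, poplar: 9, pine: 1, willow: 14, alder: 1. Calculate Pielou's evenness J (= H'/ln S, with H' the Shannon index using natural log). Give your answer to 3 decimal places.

Total N = 5+1+3+2+23+9+1+14+1 = 59, so the proportions are 0.08475, 0.01695, 0.05085, 0.0339, 0.38983, 0.15254, 0.01695, 0.23729, 0.01695 (working shown to 5 dp, full precision carried).
H' = −Σ pᵢ ln pᵢ = −((-0.20916) + (-0.06911) + (-0.15147) + (-0.11473) + (-0.36724) + (-0.28683) + (-0.06911) + (-0.34133) + (-0.06911)) = 1.67809.
With S = 9 species, ln S = 2.19722, so J = 1.67809/2.19722 = 0.76373, i.e. 0.764 to 3 decimal places.

0.764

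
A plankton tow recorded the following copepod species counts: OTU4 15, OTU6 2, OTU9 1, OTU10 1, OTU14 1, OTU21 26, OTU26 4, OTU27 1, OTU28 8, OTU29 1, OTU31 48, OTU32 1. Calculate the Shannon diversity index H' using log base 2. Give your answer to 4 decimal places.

Total N = 15+2+1+1+1+26+4+1+8+1+48+1 = 109, so the proportions are 0.137615, 0.018349, 0.009174, 0.009174, 0.009174, 0.238532, 0.036697, 0.009174, 0.073394, 0.009174, 0.440367, 0.009174 (working shown to 6 dp, full precision carried).
Each pᵢ log₂ pᵢ term: 0.137615×(-2.861294)=-0.393756, 0.018349×(-5.768184)=-0.105838, 0.009174×(-6.768184)=-0.062093, 0.009174×(-6.768184)=-0.062093, 0.009174×(-6.768184)=-0.062093, 0.238532×(-2.067745)=-0.493223, 0.036697×(-4.768184)=-0.174979, 0.009174×(-6.768184)=-0.062093, 0.073394×(-3.768184)=-0.276564, 0.009174×(-6.768184)=-0.062093, 0.440367×(-1.183222)=-0.521052, 0.009174×(-6.768184)=-0.062093.
Sum = -2.337973, so H' = 2.3380.

2.3380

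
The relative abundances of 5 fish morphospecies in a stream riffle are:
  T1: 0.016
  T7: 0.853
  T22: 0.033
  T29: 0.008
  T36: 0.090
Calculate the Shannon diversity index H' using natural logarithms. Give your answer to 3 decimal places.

Each pᵢ ln pᵢ term (working shown to 5 dp, full precision carried): 0.016×(-4.13517)=-0.06616, 0.853×(-0.15900)=-0.13562, 0.033×(-3.41125)=-0.11257, 0.008×(-4.82831)=-0.03863, 0.09×(-2.40795)=-0.21672.
Sum = -0.56970, so H' = 0.570.

0.570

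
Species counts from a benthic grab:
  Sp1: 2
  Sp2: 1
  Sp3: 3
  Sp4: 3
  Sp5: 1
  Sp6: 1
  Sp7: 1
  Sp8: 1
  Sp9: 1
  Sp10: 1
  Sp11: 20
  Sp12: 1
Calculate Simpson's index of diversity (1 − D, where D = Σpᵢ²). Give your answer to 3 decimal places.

0.668

Total N = 2+1+3+3+1+1+1+1+1+1+20+1 = 36, so the proportions are 0.05556, 0.02778, 0.08333, 0.08333, 0.02778, 0.02778, 0.02778, 0.02778, 0.02778, 0.02778, 0.55556, 0.02778 (working shown to 5 dp, full precision carried).
D = 0.05556² + 0.02778² + 0.08333² + 0.08333² + 0.02778² + 0.02778² + 0.02778² + 0.02778² + 0.02778² + 0.02778² + 0.55556² + 0.02778² = 0.00309 + 0.00077 + 0.00694 + 0.00694 + 0.00077 + 0.00077 + 0.00077 + 0.00077 + 0.00077 + 0.00077 + 0.30864 + 0.00077 = 0.33179.
So 1 − D = 0.66821, i.e. 0.668 to 3 decimal places.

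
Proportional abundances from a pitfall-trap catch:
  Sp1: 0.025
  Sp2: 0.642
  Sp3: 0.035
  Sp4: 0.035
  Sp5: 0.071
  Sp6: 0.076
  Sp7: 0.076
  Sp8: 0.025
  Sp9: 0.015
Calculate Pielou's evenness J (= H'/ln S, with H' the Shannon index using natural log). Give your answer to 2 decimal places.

0.61

H' = −Σ pᵢ ln pᵢ = −((-0.0922) + (-0.2845) + (-0.1173) + (-0.1173) + (-0.1878) + (-0.1959) + (-0.1959) + (-0.0922) + (-0.0630)) = 1.3461 (working shown to 4 dp, full precision carried).
With S = 9 species, ln S = 2.1972, so J = 1.3461/2.1972 = 0.6126, i.e. 0.61 to 2 decimal places.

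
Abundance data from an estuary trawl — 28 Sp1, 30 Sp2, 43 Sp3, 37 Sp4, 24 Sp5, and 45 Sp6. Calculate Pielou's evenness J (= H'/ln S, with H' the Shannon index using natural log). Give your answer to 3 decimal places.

0.986

Total N = 28+30+43+37+24+45 = 207, so the proportions are 0.13527, 0.14493, 0.20773, 0.17874, 0.11594, 0.21739 (working shown to 5 dp, full precision carried).
H' = −Σ pᵢ ln pᵢ = −((-0.27060) + (-0.27993) + (-0.32645) + (-0.30776) + (-0.24982) + (-0.33175)) = 1.76631.
With S = 6 species, ln S = 1.79176, so J = 1.76631/1.79176 = 0.98580, i.e. 0.986 to 3 decimal places.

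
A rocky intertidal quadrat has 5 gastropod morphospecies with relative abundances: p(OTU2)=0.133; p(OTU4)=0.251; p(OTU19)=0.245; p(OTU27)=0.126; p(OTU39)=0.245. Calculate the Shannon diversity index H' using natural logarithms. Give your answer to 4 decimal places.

1.5655

Each pᵢ ln pᵢ term (working shown to 6 dp, full precision carried): 0.133×(-2.017406)=-0.268315, 0.251×(-1.382302)=-0.346958, 0.245×(-1.406497)=-0.344592, 0.126×(-2.071473)=-0.261006, 0.245×(-1.406497)=-0.344592.
Sum = -1.565462, so H' = 1.5655.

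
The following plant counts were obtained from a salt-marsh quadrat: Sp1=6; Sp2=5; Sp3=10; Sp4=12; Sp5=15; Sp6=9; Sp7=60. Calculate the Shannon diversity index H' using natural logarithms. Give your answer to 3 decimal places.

1.534

Total N = 6+5+10+12+15+9+60 = 117, so the proportions are 0.05128, 0.04274, 0.08547, 0.10256, 0.12821, 0.07692, 0.51282 (working shown to 5 dp, full precision carried).
Each pᵢ ln pᵢ term: 0.05128×(-2.97041)=-0.15233, 0.04274×(-3.15274)=-0.13473, 0.08547×(-2.45959)=-0.21022, 0.10256×(-2.27727)=-0.23357, 0.12821×(-2.05412)=-0.26335, 0.07692×(-2.56495)=-0.19730, 0.51282×(-0.66783)=-0.34248.
Sum = -1.53398, so H' = 1.534.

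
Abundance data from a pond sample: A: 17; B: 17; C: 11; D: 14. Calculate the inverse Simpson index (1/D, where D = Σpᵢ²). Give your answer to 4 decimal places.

3.8894

Total N = 17+17+11+14 = 59, so the proportions are 0.28813559, 0.28813559, 0.18644068, 0.23728814 (working shown to 8 dp, full precision carried).
D = 0.28813559² + 0.28813559² + 0.18644068² + 0.23728814² = 0.08302212 + 0.08302212 + 0.03476013 + 0.05630566 = 0.25711003.
So 1/D = 3.889385, i.e. 3.8894 to 4 decimal places.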